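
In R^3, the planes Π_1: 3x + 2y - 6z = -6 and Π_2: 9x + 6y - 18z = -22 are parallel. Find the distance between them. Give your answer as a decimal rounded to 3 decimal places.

Rescale Π_2 by 1/3: 3x + 2y - 6z = -22/3. Then distance = |-6 − (-22/3)| / √49 ≈ 0.190.

0.190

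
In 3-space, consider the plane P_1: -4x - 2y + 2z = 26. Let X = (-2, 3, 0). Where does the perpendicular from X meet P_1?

Foot = X − λn with λ = (n·X − d)/|n|² = (2 − 26)/24 = -1.
Foot = (-2, 3, 0) − (-1)·(-4, -2, 2) = (-6, 1, 2).

(-6, 1, 2)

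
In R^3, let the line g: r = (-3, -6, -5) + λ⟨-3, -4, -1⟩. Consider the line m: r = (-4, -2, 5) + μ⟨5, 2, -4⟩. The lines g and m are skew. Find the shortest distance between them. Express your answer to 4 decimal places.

Common perpendicular direction n = (-3, -4, -1) × (5, 2, -4) = (18, -17, 14).
With w = (-4, -2, 5) − (-3, -6, -5) = (-1, 4, 10), w · n = 54.
Distance = |w · n| / |n| = |54| / √809 ≈ 1.8985.

1.8985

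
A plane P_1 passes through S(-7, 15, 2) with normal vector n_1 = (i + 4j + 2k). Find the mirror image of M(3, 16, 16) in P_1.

P_1: n_1·r = n_1·S gives x + 4y + 2z = 57.
λ = (n·M − d)/|n|² = (99 − 57)/21 = 2.
Reflection = M − 2λn = (3, 16, 16) − 4·(1, 4, 2) = (-1, 0, 8).

(-1, 0, 8)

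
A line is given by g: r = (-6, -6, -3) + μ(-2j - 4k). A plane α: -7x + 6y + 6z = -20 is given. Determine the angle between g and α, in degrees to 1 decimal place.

sin θ = |n·v| / (|n||v|) = |-36| / (√121 · √20) = 0.73180.
θ ≈ 47.0°.

47.0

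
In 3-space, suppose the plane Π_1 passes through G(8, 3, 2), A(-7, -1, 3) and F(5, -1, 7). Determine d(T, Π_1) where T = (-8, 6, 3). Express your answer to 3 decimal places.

5.909

GA = (-15, -4, 1), GF = (-3, -4, 5); a normal to Π_1 is GA × GF = (-16, 72, 48).
Using G: Π_1 has equation -16x + 72y + 48z = 184.
n·T − d = (-16)·(-8) + (72)·(6) + (48)·(3) − 184 = 520; |n| = √7744.
Distance = |520| / √7744 = 520/√7744 ≈ 5.909.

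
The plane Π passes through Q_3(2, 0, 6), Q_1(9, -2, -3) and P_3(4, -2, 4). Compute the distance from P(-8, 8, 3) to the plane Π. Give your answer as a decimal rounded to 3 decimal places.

Q_3Q_1 = (7, -2, -9), Q_3P_3 = (2, -2, -2); a normal to Π is Q_3Q_1 × Q_3P_3 = (-14, -4, -10).
Using Q_3: Π has equation -14x - 4y - 10z = -88.
n·P − d = (-14)·(-8) + (-4)·(8) + (-10)·(3) − (-88) = 138; |n| = √312.
Distance = |138| / √312 = 138/√312 ≈ 7.813.

7.813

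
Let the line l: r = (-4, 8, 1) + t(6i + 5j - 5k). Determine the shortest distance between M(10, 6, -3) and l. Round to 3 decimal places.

10.642

Taking (-4, 8, 1) on l with direction v = (6, 5, -5): w = M − (-4, 8, 1) = (14, -2, -4), and w × v = (30, 46, 82).
Distance = |w × v| / |v| = √9740 / √86 ≈ 10.642.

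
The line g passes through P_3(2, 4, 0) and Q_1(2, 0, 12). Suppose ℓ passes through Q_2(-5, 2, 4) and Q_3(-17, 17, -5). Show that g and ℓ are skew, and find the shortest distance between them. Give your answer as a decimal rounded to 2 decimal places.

A direction vector for g is Q_1 − P_3 = (0, -4, 12).
A direction vector for ℓ is Q_3 − Q_2 = (-12, 15, -9).
Common perpendicular direction n = (0, -4, 12) × (-12, 15, -9) = (-144, -144, -48).
With w = (-5, 2, 4) − (2, 4, 0) = (-7, -2, 4), w · n = 1104.
Since n ≠ 0 the lines are not parallel, and w · n = 1104 ≠ 0 so they do not intersect; hence they are skew.
Distance = |w · n| / |n| = |1104| / √43776 ≈ 5.28.

5.28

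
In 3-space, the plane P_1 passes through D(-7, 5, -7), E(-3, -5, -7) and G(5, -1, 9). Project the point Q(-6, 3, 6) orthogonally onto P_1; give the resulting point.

(-1, 5, 3)

DE = (4, -10, 0), DG = (12, -6, 16); a normal to P_1 is DE × DG = (-160, -64, 96).
Using D: P_1 has equation -160x - 64y + 96z = 128.
Foot = Q − λn with λ = (n·Q − d)/|n|² = (1344 − 128)/38912 = 1/32.
Foot = (-6, 3, 6) − (1/32)·(-160, -64, 96) = (-1, 5, 3).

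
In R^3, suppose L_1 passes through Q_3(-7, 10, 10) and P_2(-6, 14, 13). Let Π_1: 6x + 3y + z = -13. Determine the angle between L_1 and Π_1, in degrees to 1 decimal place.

A direction vector for L_1 is P_2 − Q_3 = (1, 4, 3).
sin θ = |n·v| / (|n||v|) = |21| / (√46 · √26) = 0.60723.
θ ≈ 37.4°.

37.4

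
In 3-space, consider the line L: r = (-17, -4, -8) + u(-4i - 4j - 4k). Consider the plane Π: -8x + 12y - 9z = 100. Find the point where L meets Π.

Substitute r = (-17, -4, -8) + t(-4, -4, -4) into the plane: 160 + 20t = 100, so t = -3.
Intersection: (-17, -4, -8) + (-3)·(-4, -4, -4) = (-5, 8, 4).

(-5, 8, 4)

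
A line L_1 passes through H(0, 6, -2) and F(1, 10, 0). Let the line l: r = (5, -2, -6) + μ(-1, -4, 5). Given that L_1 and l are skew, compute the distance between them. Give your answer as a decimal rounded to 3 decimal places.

6.791

A direction vector for L_1 is F − H = (1, 4, 2).
Common perpendicular direction n = (1, 4, 2) × (-1, -4, 5) = (28, -7, 0).
With w = (5, -2, -6) − (0, 6, -2) = (5, -8, -4), w · n = 196.
Distance = |w · n| / |n| = |196| / √833 ≈ 6.791.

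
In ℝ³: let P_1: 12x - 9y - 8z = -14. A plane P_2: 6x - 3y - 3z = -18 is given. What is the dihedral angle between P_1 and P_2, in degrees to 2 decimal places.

cos θ = |n₁·n₂| / (|n₁||n₂|) = |123| / (√289 · √54).
θ = arccos(0.98460) ≈ 10.07°.

10.07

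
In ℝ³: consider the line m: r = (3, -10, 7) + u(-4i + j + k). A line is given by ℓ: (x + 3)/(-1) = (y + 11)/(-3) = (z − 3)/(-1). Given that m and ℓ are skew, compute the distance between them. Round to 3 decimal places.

4.193

ℓ has direction (-1, -3, -1) through (-3, -11, 3).
Common perpendicular direction n = (-4, 1, 1) × (-1, -3, -1) = (2, -5, 13).
With w = (-3, -11, 3) − (3, -10, 7) = (-6, -1, -4), w · n = -59.
Distance = |w · n| / |n| = |-59| / √198 ≈ 4.193.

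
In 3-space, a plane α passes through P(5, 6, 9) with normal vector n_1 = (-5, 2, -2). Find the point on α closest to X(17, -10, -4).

(7, -6, -8)

α: n_1·r = n_1·P gives -5x + 2y - 2z = -31.
Foot = X − λn with λ = (n·X − d)/|n|² = (-97 − (-31))/33 = -2.
Foot = (17, -10, -4) − (-2)·(-5, 2, -2) = (7, -6, -8).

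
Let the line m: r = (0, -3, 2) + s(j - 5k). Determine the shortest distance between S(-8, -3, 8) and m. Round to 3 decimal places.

Taking (0, -3, 2) on m with direction v = (0, 1, -5): w = S − (0, -3, 2) = (-8, 0, 6), and w × v = (-6, -40, -8).
Distance = |w × v| / |v| = √1700 / √26 ≈ 8.086.

8.086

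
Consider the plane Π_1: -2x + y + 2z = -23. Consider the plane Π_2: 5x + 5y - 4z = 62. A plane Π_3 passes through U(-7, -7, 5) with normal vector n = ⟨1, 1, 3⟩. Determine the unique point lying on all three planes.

(9, 1, -3)

Π_3: n·r = n·U gives x + y + 3z = 1.
Solving the 3×3 linear system -2x + y + 2z = -23, 5x + 5y - 4z = 62, x + y + 3z = 1 (e.g. by elimination or Cramer's rule, determinant = -57) gives (9, 1, -3).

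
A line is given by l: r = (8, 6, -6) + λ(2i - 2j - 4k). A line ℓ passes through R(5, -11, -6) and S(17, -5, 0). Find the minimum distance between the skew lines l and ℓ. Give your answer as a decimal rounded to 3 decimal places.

A direction vector for ℓ is S − R = (12, 6, 6).
Common perpendicular direction n = (2, -2, -4) × (12, 6, 6) = (12, -60, 36).
With w = (5, -11, -6) − (8, 6, -6) = (-3, -17, 0), w · n = 984.
Distance = |w · n| / |n| = |984| / √5040 ≈ 13.861.

13.861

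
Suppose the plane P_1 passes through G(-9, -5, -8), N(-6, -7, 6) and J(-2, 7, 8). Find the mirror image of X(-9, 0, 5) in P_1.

GN = (3, -2, 14), GJ = (7, 12, 16); a normal to P_1 is GN × GJ = (-200, 50, 50).
Using G: P_1 has equation -200x + 50y + 50z = 1150.
λ = (n·X − d)/|n|² = (2050 − 1150)/45000 = 1/50.
Reflection = X − 2λn = (-9, 0, 5) − (1/25)·(-200, 50, 50) = (-1, -2, 3).

(-1, -2, 3)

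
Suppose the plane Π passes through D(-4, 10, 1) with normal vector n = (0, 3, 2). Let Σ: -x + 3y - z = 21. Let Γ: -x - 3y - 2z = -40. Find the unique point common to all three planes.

(8, 10, 1)

Π: n·r = n·D gives 3y + 2z = 32.
Solving the 3×3 linear system 3y + 2z = 32, -x + 3y - z = 21, -x - 3y - 2z = -40 (e.g. by elimination or Cramer's rule, determinant = 9) gives (8, 10, 1).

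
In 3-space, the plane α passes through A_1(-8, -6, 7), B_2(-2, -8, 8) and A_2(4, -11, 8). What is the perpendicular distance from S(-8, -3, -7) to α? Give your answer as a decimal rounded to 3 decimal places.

11.333

A_1B_2 = (6, -2, 1), A_1A_2 = (12, -5, 1); a normal to α is A_1B_2 × A_1A_2 = (3, 6, -6).
Using A_1: α has equation 3x + 6y - 6z = -102.
n·S − d = (3)·(-8) + (6)·(-3) + (-6)·(-7) − (-102) = 102; |n| = √81.
Distance = |102| / √81 = 102/√81 ≈ 11.333.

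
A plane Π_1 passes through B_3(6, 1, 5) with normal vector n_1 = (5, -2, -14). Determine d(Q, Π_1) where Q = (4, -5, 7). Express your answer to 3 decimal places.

1.733

Π_1: n_1·r = n_1·B_3 gives 5x - 2y - 14z = -42.
n·Q − d = (5)·(4) + (-2)·(-5) + (-14)·(7) − (-42) = -26; |n| = √225.
Distance = |-26| / √225 = 26/√225 ≈ 1.733.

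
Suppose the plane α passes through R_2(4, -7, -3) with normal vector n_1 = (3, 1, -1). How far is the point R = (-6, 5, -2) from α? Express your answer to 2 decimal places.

5.73

α: n_1·r = n_1·R_2 gives 3x + y - z = 8.
n·R − d = (3)·(-6) + (1)·(5) + (-1)·(-2) − 8 = -19; |n| = √11.
Distance = |-19| / √11 = 19/√11 ≈ 5.73.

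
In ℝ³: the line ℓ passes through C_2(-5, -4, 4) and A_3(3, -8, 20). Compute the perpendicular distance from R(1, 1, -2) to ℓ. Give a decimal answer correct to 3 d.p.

A direction vector for ℓ is A_3 − C_2 = (8, -4, 16).
Taking (-5, -4, 4) on ℓ with direction v = (8, -4, 16): w = R − (-5, -4, 4) = (6, 5, -6), and w × v = (56, -144, -64).
Distance = |w × v| / |v| = √27968 / √336 ≈ 9.123.

9.123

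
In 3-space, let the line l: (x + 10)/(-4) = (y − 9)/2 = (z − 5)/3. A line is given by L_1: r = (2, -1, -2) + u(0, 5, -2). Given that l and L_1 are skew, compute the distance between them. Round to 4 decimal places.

0.2785

l has direction (-4, 2, 3) through (-10, 9, 5).
Common perpendicular direction n = (-4, 2, 3) × (0, 5, -2) = (-19, -8, -20).
With w = (2, -1, -2) − (-10, 9, 5) = (12, -10, -7), w · n = -8.
Distance = |w · n| / |n| = |-8| / √825 ≈ 0.2785.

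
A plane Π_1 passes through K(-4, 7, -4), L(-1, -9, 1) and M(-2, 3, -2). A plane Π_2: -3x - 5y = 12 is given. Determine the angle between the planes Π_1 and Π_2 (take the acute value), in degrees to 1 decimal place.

83.3

KL = (3, -16, 5), KM = (2, -4, 2); a normal to Π_1 is KL × KM = (-12, 4, 20).
Using K: Π_1 has equation -12x + 4y + 20z = -4.
cos θ = |n₁·n₂| / (|n₁||n₂|) = |16| / (√560 · √34).
θ = arccos(0.11595) ≈ 83.3°.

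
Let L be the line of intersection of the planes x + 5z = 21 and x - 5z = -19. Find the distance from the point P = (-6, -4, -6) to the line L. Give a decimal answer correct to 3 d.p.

12.207

Direction of L: (1, 0, 5) × (1, 0, -5) = (0, 10, 0).
A point on L: solving the two plane equations with y = 2 gives (1, 2, 4).
Taking (1, 2, 4) on L with direction v = (0, 10, 0): w = P − (1, 2, 4) = (-7, -6, -10), and w × v = (100, 0, -70).
Distance = |w × v| / |v| = √14900 / √100 ≈ 12.207.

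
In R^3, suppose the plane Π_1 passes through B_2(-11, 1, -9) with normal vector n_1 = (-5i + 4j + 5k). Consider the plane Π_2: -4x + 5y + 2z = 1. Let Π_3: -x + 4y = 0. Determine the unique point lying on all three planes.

(4, 1, 6)

Π_1: n_1·r = n_1·B_2 gives -5x + 4y + 5z = 14.
Solving the 3×3 linear system -5x + 4y + 5z = 14, -4x + 5y + 2z = 1, -x + 4y = 0 (e.g. by elimination or Cramer's rule, determinant = -23) gives (4, 1, 6).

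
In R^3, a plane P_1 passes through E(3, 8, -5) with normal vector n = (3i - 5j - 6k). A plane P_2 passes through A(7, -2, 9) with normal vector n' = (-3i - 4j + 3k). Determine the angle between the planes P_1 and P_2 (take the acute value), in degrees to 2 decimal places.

P_1: n·r = n·E gives 3x - 5y - 6z = -1.
P_2: n'·r = n'·A gives -3x - 4y + 3z = 14.
cos θ = |n₁·n₂| / (|n₁||n₂|) = |-7| / (√70 · √34).
θ = arccos(0.14349) ≈ 81.75°.

81.75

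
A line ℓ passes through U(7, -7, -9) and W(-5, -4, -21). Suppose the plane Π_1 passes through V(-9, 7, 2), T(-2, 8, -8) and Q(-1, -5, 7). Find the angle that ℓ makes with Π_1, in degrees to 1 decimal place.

41.6

A direction vector for ℓ is W − U = (-12, 3, -12).
VT = (7, 1, -10), VQ = (8, -12, 5); a normal to Π_1 is VT × VQ = (-115, -115, -92).
Using V: Π_1 has equation -115x - 115y - 92z = 46.
sin θ = |n·v| / (|n||v|) = |2139| / (√34914 · √297) = 0.66425.
θ ≈ 41.6°.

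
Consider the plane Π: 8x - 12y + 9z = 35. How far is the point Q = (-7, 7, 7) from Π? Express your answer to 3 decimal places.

n·Q − d = (8)·(-7) + (-12)·(7) + (9)·(7) − 35 = -112; |n| = √289.
Distance = |-112| / √289 = 112/√289 ≈ 6.588.

6.588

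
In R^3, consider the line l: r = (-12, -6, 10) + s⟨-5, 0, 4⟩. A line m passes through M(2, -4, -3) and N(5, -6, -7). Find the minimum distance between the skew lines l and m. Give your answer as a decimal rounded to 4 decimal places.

2.2517

A direction vector for m is N − M = (3, -2, -4).
Common perpendicular direction n = (-5, 0, 4) × (3, -2, -4) = (8, -8, 10).
With w = (2, -4, -3) − (-12, -6, 10) = (14, 2, -13), w · n = -34.
Distance = |w · n| / |n| = |-34| / √228 ≈ 2.2517.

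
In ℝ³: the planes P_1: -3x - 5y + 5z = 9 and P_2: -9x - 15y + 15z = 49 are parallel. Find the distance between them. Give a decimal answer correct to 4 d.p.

Rescale P_2 by 1/3: -3x - 5y + 5z = 49/3. Then distance = |9 − (49/3)| / √59 ≈ 0.9547.

0.9547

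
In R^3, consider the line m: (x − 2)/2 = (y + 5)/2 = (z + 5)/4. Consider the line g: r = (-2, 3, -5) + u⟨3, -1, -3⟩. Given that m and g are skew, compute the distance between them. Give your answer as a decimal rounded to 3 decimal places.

m has direction (2, 2, 4) through (2, -5, -5).
Common perpendicular direction n = (2, 2, 4) × (3, -1, -3) = (-2, 18, -8).
With w = (-2, 3, -5) − (2, -5, -5) = (-4, 8, 0), w · n = 152.
Distance = |w · n| / |n| = |152| / √392 ≈ 7.677.

7.677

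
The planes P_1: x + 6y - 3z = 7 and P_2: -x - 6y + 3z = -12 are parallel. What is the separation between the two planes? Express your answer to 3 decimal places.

0.737

Rescale P_2 by 1/(-1): x + 6y - 3z = 12. Then distance = |7 − 12| / √46 ≈ 0.737.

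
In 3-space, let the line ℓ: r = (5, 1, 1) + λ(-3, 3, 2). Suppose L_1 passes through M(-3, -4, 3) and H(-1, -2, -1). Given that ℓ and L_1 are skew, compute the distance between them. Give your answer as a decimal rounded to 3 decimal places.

A direction vector for L_1 is H − M = (2, 2, -4).
Common perpendicular direction n = (-3, 3, 2) × (2, 2, -4) = (-16, -8, -12).
With w = (-3, -4, 3) − (5, 1, 1) = (-8, -5, 2), w · n = 144.
Distance = |w · n| / |n| = |144| / √464 ≈ 6.685.

6.685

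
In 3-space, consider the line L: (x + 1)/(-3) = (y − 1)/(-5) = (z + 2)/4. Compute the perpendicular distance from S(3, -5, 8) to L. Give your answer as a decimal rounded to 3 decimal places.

9.204

L has direction (-3, -5, 4) through (-1, 1, -2).
Taking (-1, 1, -2) on L with direction v = (-3, -5, 4): w = S − (-1, 1, -2) = (4, -6, 10), and w × v = (26, -46, -38).
Distance = |w × v| / |v| = √4236 / √50 ≈ 9.204.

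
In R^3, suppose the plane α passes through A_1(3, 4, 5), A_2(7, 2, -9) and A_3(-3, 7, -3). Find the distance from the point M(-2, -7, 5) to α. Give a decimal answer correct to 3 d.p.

12.075

A_1A_2 = (4, -2, -14), A_1A_3 = (-6, 3, -8); a normal to α is A_1A_2 × A_1A_3 = (58, 116, 0).
Using A_1: α has equation 58x + 116y = 638.
n·M − d = (58)·(-2) + (116)·(-7) + (0)·(5) − 638 = -1566; |n| = √16820.
Distance = |-1566| / √16820 = 1566/√16820 ≈ 12.075.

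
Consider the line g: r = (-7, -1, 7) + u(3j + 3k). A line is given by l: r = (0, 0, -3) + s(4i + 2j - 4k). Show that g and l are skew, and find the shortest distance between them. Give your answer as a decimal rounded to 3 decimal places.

0.243

Common perpendicular direction n = (0, 3, 3) × (4, 2, -4) = (-18, 12, -12).
With w = (0, 0, -3) − (-7, -1, 7) = (7, 1, -10), w · n = 6.
Since n ≠ 0 the lines are not parallel, and w · n = 6 ≠ 0 so they do not intersect; hence they are skew.
Distance = |w · n| / |n| = |6| / √612 ≈ 0.243.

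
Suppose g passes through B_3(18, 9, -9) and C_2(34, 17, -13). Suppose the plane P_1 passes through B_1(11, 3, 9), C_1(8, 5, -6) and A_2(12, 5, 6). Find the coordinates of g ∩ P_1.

(6, 3, -6)

A direction vector for g is C_2 − B_3 = (16, 8, -4).
B_1C_1 = (-3, 2, -15), B_1A_2 = (1, 2, -3); a normal to P_1 is B_1C_1 × B_1A_2 = (24, -24, -8).
Using B_1: P_1 has equation 24x - 24y - 8z = 120.
Substitute r = (18, 9, -9) + t(16, 8, -4) into the plane: 288 + 224t = 120, so t = -3/4.
Intersection: (18, 9, -9) + (-3/4)·(16, 8, -4) = (6, 3, -6).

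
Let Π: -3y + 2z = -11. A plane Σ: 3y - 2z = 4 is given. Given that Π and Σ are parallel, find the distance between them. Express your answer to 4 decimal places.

1.9415

Rescale Σ by 1/(-1): -3y + 2z = -4. Then distance = |-11 − (-4)| / √13 ≈ 1.9415.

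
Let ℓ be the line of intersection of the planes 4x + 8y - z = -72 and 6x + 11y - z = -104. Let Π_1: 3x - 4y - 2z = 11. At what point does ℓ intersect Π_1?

(-7, -6, -4)

Direction of ℓ: (4, 8, -1) × (6, 11, -1) = (3, -2, -4).
A point on ℓ: solving the two plane equations with x = -16 gives (-16, 0, 8).
Substitute r = (-16, 0, 8) + t(3, -2, -4) into the plane: -64 + 25t = 11, so t = 3.
Intersection: (-16, 0, 8) + 3·(3, -2, -4) = (-7, -6, -4).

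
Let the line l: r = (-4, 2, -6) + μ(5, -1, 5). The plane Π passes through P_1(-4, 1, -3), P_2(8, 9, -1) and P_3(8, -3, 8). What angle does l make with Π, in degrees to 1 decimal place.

5.2

P_1P_2 = (12, 8, 2), P_1P_3 = (12, -4, 11); a normal to Π is P_1P_2 × P_1P_3 = (96, -108, -144).
Using P_1: Π has equation 96x - 108y - 144z = -60.
sin θ = |n·v| / (|n||v|) = |-132| / (√41616 · √51) = 0.09061.
θ ≈ 5.2°.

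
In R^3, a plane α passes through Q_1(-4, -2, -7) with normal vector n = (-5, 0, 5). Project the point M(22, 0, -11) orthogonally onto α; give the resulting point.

α: n·r = n·Q_1 gives -5x + 5z = -15.
Foot = M − λn with λ = (n·M − d)/|n|² = (-165 − (-15))/50 = -3.
Foot = (22, 0, -11) − (-3)·(-5, 0, 5) = (7, 0, 4).

(7, 0, 4)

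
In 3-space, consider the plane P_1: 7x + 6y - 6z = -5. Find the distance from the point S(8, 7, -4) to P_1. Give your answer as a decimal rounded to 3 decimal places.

11.545

n·S − d = (7)·(8) + (6)·(7) + (-6)·(-4) − (-5) = 127; |n| = √121.
Distance = |127| / √121 = 127/√121 ≈ 11.545.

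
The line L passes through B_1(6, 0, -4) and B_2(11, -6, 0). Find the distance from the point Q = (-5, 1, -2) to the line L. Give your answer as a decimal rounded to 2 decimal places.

9.46

A direction vector for L is B_2 − B_1 = (5, -6, 4).
Taking (6, 0, -4) on L with direction v = (5, -6, 4): w = Q − (6, 0, -4) = (-11, 1, 2), and w × v = (16, 54, 61).
Distance = |w × v| / |v| = √6893 / √77 ≈ 9.46.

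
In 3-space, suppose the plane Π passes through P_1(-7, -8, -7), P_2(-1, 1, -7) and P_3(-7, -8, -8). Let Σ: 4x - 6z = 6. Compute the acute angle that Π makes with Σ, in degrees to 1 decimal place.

62.5

P_1P_2 = (6, 9, 0), P_1P_3 = (0, 0, -1); a normal to Π is P_1P_2 × P_1P_3 = (-9, 6, 0).
Using P_1: Π has equation -9x + 6y = 15.
cos θ = |n₁·n₂| / (|n₁||n₂|) = |-36| / (√117 · √52).
θ = arccos(0.46154) ≈ 62.5°.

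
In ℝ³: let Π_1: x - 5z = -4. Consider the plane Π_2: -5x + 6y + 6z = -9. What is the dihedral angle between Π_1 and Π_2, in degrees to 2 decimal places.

cos θ = |n₁·n₂| / (|n₁||n₂|) = |-35| / (√26 · √97).
θ = arccos(0.69694) ≈ 45.82°.

45.82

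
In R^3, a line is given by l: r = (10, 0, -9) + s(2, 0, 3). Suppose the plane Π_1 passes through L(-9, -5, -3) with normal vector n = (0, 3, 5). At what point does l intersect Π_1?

(12, 0, -6)

Π_1: n·r = n·L gives 3y + 5z = -30.
Substitute r = (10, 0, -9) + t(2, 0, 3) into the plane: -45 + 15t = -30, so t = 1.
Intersection: (10, 0, -9) + 1·(2, 0, 3) = (12, 0, -6).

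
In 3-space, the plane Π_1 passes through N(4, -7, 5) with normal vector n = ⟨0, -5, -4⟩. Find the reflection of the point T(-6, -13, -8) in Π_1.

(-6, 7, 8)

Π_1: n·r = n·N gives -5y - 4z = 15.
λ = (n·T − d)/|n|² = (97 − 15)/41 = 2.
Reflection = T − 2λn = (-6, -13, -8) − 4·(0, -5, -4) = (-6, 7, 8).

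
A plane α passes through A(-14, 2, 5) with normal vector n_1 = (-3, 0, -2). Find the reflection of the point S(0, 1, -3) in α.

α: n_1·r = n_1·A gives -3x - 2z = 32.
λ = (n·S − d)/|n|² = (6 − 32)/13 = -2.
Reflection = S − 2λn = (0, 1, -3) − (-4)·(-3, 0, -2) = (-12, 1, -11).

(-12, 1, -11)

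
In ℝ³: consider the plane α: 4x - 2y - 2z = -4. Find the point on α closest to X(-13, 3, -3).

Foot = X − λn with λ = (n·X − d)/|n|² = (-52 − (-4))/24 = -2.
Foot = (-13, 3, -3) − (-2)·(4, -2, -2) = (-5, -1, -7).

(-5, -1, -7)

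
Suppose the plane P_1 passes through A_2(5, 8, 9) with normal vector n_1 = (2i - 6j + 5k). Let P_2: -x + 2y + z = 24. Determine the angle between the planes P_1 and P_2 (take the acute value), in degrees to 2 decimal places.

P_1: n_1·r = n_1·A_2 gives 2x - 6y + 5z = 7.
cos θ = |n₁·n₂| / (|n₁||n₂|) = |-9| / (√65 · √6).
θ = arccos(0.45573) ≈ 62.89°.

62.89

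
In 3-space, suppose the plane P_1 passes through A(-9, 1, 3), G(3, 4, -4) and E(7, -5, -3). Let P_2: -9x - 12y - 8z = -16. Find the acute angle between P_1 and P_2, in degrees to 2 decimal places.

33.70

AG = (12, 3, -7), AE = (16, -6, -6); a normal to P_1 is AG × AE = (-60, -40, -120).
Using A: P_1 has equation -60x - 40y - 120z = 140.
cos θ = |n₁·n₂| / (|n₁||n₂|) = |1980| / (√19600 · √289).
θ = arccos(0.83193) ≈ 33.70°.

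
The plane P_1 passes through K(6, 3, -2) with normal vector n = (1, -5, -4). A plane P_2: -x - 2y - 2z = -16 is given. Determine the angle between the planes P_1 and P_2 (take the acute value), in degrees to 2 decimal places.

29.03

P_1: n·r = n·K gives x - 5y - 4z = -1.
cos θ = |n₁·n₂| / (|n₁||n₂|) = |17| / (√42 · √9).
θ = arccos(0.87439) ≈ 29.03°.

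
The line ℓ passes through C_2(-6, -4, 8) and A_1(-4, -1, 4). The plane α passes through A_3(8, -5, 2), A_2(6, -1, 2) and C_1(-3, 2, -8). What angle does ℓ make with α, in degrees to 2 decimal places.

A direction vector for ℓ is A_1 − C_2 = (2, 3, -4).
A_3A_2 = (-2, 4, 0), A_3C_1 = (-11, 7, -10); a normal to α is A_3A_2 × A_3C_1 = (-40, -20, 30).
Using A_3: α has equation -40x - 20y + 30z = -160.
sin θ = |n·v| / (|n||v|) = |-260| / (√2900 · √29) = 0.89655.
θ ≈ 63.71°.

63.71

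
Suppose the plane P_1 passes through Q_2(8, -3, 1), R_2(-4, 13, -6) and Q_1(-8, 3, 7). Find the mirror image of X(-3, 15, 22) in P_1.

(-21, -9, -2)

Q_2R_2 = (-12, 16, -7), Q_2Q_1 = (-16, 6, 6); a normal to P_1 is Q_2R_2 × Q_2Q_1 = (138, 184, 184).
Using Q_2: P_1 has equation 138x + 184y + 184z = 736.
λ = (n·X − d)/|n|² = (6394 − 736)/86756 = 3/46.
Reflection = X − 2λn = (-3, 15, 22) − (3/23)·(138, 184, 184) = (-21, -9, -2).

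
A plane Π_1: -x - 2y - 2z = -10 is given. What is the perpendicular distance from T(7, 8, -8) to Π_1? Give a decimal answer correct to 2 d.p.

n·T − d = (-1)·(7) + (-2)·(8) + (-2)·(-8) − (-10) = 3; |n| = √9.
Distance = |3| / √9 = 3/√9 ≈ 1.00.

1.00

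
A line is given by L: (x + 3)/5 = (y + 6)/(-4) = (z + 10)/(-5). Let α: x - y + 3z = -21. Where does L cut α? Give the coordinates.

L has direction (5, -4, -5) through (-3, -6, -10).
Substitute r = (-3, -6, -10) + t(5, -4, -5) into the plane: -27 + (-6)t = -21, so t = -1.
Intersection: (-3, -6, -10) + (-1)·(5, -4, -5) = (-8, -2, -5).

(-8, -2, -5)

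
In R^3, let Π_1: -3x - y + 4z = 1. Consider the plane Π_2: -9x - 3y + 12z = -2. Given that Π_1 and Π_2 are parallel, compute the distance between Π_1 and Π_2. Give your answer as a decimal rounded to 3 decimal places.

Rescale Π_2 by 1/3: -3x - y + 4z = -2/3. Then distance = |1 − (-2/3)| / √26 ≈ 0.327.

0.327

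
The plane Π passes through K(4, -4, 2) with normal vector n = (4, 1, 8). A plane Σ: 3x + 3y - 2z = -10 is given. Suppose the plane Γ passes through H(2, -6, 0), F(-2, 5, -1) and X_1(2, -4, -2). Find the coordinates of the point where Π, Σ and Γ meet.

(-4, 4, 5)

Π: n·r = n·K gives 4x + y + 8z = 28.
HF = (-4, 11, -1), HX_1 = (0, 2, -2); a normal to Γ is HF × HX_1 = (-20, -8, -8).
Using H: Γ has equation -20x - 8y - 8z = 8.
Solving the 3×3 linear system 4x + y + 8z = 28, 3x + 3y - 2z = -10, -20x - 8y - 8z = 8 (e.g. by elimination or Cramer's rule, determinant = 192) gives (-4, 4, 5).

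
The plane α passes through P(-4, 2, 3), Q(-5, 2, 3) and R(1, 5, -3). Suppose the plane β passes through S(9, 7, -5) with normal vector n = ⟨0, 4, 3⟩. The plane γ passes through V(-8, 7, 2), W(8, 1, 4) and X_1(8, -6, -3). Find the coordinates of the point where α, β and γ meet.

(-8, 4, -1)

PQ = (-1, 0, 0), PR = (5, 3, -6); a normal to α is PQ × PR = (0, -6, -3).
Using P: α has equation -6y - 3z = -21.
β: n·r = n·S gives 4y + 3z = 13.
VW = (16, -6, 2), VX_1 = (16, -13, -5); a normal to γ is VW × VX_1 = (56, 112, -112).
Using V: γ has equation 56x + 112y - 112z = 112.
Solving the 3×3 linear system -6y - 3z = -21, 4y + 3z = 13, 56x + 112y - 112z = 112 (e.g. by elimination or Cramer's rule, determinant = -336) gives (-8, 4, -1).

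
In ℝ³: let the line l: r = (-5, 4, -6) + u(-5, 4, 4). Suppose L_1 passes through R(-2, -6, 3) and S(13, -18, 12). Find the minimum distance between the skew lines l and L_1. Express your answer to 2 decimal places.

5.93

A direction vector for L_1 is S − R = (15, -12, 9).
Common perpendicular direction n = (-5, 4, 4) × (15, -12, 9) = (84, 105, 0).
With w = (-2, -6, 3) − (-5, 4, -6) = (3, -10, 9), w · n = -798.
Distance = |w · n| / |n| = |-798| / √18081 ≈ 5.93.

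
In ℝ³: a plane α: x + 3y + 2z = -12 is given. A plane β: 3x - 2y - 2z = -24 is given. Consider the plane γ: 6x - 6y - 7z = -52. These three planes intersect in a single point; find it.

(-8, -4, 4)

Solving the 3×3 linear system x + 3y + 2z = -12, 3x - 2y - 2z = -24, 6x - 6y - 7z = -52 (e.g. by elimination or Cramer's rule, determinant = 17) gives (-8, -4, 4).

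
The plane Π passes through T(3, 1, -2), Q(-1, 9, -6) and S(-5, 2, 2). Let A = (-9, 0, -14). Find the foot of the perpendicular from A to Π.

TQ = (-4, 8, -4), TS = (-8, 1, 4); a normal to Π is TQ × TS = (36, 48, 60).
Using T: Π has equation 36x + 48y + 60z = 36.
Foot = A − λn with λ = (n·A − d)/|n|² = (-1164 − 36)/7200 = -1/6.
Foot = (-9, 0, -14) − (-1/6)·(36, 48, 60) = (-3, 8, -4).

(-3, 8, -4)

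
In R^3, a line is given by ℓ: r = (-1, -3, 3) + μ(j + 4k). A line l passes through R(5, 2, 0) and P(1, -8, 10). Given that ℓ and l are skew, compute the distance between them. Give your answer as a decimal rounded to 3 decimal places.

A direction vector for l is P − R = (-4, -10, 10).
Common perpendicular direction n = (0, 1, 4) × (-4, -10, 10) = (50, -16, 4).
With w = (5, 2, 0) − (-1, -3, 3) = (6, 5, -3), w · n = 208.
Distance = |w · n| / |n| = |208| / √2772 ≈ 3.951.

3.951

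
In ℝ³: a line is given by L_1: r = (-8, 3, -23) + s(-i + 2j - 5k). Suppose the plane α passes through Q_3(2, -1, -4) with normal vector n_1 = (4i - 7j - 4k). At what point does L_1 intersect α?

(-4, -5, -3)

α: n_1·r = n_1·Q_3 gives 4x - 7y - 4z = 31.
Substitute r = (-8, 3, -23) + t(-1, 2, -5) into the plane: 39 + 2t = 31, so t = -4.
Intersection: (-8, 3, -23) + (-4)·(-1, 2, -5) = (-4, -5, -3).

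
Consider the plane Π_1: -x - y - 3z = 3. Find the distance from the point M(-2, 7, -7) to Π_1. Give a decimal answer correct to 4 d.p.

n·M − d = (-1)·(-2) + (-1)·(7) + (-3)·(-7) − 3 = 13; |n| = √11.
Distance = |13| / √11 = 13/√11 ≈ 3.9196.

3.9196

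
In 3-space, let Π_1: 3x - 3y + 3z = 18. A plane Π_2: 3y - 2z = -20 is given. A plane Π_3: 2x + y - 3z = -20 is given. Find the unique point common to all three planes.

(-2, -4, 4)

Solving the 3×3 linear system 3x - 3y + 3z = 18, 3y - 2z = -20, 2x + y - 3z = -20 (e.g. by elimination or Cramer's rule, determinant = -27) gives (-2, -4, 4).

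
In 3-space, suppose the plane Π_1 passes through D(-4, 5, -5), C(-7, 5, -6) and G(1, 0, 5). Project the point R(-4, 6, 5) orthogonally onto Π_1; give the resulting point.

DC = (-3, 0, -1), DG = (5, -5, 10); a normal to Π_1 is DC × DG = (-5, 25, 15).
Using D: Π_1 has equation -5x + 25y + 15z = 70.
Foot = R − λn with λ = (n·R − d)/|n|² = (245 − 70)/875 = 1/5.
Foot = (-4, 6, 5) − (1/5)·(-5, 25, 15) = (-3, 1, 2).

(-3, 1, 2)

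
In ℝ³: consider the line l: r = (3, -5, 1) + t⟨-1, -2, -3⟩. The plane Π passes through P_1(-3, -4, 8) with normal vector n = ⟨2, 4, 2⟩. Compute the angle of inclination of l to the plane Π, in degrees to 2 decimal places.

60.79

Π: n·r = n·P_1 gives 2x + 4y + 2z = -6.
sin θ = |n·v| / (|n||v|) = |-16| / (√24 · √14) = 0.87287.
θ ≈ 60.79°.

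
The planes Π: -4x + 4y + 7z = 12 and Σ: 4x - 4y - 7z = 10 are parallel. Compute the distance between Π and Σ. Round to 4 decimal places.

2.4444

Rescale Σ by 1/(-1): -4x + 4y + 7z = -10. Then distance = |12 − (-10)| / √81 ≈ 2.4444.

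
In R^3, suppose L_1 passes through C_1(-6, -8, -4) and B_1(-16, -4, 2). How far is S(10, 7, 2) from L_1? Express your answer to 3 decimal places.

22.137

A direction vector for L_1 is B_1 − C_1 = (-10, 4, 6).
Taking (-6, -8, -4) on L_1 with direction v = (-10, 4, 6): w = S − (-6, -8, -4) = (16, 15, 6), and w × v = (66, -156, 214).
Distance = |w × v| / |v| = √74488 / √152 ≈ 22.137.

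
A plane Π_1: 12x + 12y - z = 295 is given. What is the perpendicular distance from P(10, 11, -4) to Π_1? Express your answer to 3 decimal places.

2.294

n·P − d = (12)·(10) + (12)·(11) + (-1)·(-4) − 295 = -39; |n| = √289.
Distance = |-39| / √289 = 39/√289 ≈ 2.294.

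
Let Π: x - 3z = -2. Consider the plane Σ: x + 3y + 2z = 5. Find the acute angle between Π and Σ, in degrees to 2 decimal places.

cos θ = |n₁·n₂| / (|n₁||n₂|) = |-5| / (√10 · √14).
θ = arccos(0.42258) ≈ 65.00°.

65.00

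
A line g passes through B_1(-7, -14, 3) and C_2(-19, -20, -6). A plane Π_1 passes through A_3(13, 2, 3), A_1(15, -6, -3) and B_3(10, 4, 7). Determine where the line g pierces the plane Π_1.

A direction vector for g is C_2 − B_1 = (-12, -6, -9).
A_3A_1 = (2, -8, -6), A_3B_3 = (-3, 2, 4); a normal to Π_1 is A_3A_1 × A_3B_3 = (-20, 10, -20).
Using A_3: Π_1 has equation -20x + 10y - 20z = -300.
Substitute r = (-7, -14, 3) + t(-12, -6, -9) into the plane: -60 + 360t = -300, so t = -2/3.
Intersection: (-7, -14, 3) + (-2/3)·(-12, -6, -9) = (1, -10, 9).

(1, -10, 9)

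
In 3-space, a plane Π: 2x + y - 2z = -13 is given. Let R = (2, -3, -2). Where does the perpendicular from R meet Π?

Foot = R − λn with λ = (n·R − d)/|n|² = (5 − (-13))/9 = 2.
Foot = (2, -3, -2) − 2·(2, 1, -2) = (-2, -5, 2).

(-2, -5, 2)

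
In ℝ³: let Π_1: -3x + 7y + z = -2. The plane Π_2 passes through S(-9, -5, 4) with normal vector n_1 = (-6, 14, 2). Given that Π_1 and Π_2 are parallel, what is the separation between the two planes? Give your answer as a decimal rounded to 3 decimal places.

Π_2: n_1·r = n_1·S gives -6x + 14y + 2z = -8.
Rescale Π_2 by 1/2: -3x + 7y + z = -4. Then distance = |-2 − (-4)| / √59 ≈ 0.260.

0.260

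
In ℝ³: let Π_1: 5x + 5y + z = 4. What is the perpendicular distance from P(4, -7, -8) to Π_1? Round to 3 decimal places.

n·P − d = (5)·(4) + (5)·(-7) + (1)·(-8) − 4 = -27; |n| = √51.
Distance = |-27| / √51 = 27/√51 ≈ 3.781.

3.781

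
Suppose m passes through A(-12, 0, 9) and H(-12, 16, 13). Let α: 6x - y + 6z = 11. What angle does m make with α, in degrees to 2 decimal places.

3.25

A direction vector for m is H − A = (0, 16, 4).
sin θ = |n·v| / (|n||v|) = |8| / (√73 · √272) = 0.05677.
θ ≈ 3.25°.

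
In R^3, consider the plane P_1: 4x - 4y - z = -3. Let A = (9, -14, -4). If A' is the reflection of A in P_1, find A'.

λ = (n·A − d)/|n|² = (96 − (-3))/33 = 3.
Reflection = A − 2λn = (9, -14, -4) − 6·(4, -4, -1) = (-15, 10, 2).

(-15, 10, 2)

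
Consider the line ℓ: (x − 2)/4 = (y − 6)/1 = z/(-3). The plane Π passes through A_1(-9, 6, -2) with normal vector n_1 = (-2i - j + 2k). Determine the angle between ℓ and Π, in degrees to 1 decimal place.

ℓ has direction (4, 1, -3) through (2, 6, 0).
Π: n_1·r = n_1·A_1 gives -2x - y + 2z = 8.
sin θ = |n·v| / (|n||v|) = |-15| / (√9 · √26) = 0.98058.
θ ≈ 78.7°.

78.7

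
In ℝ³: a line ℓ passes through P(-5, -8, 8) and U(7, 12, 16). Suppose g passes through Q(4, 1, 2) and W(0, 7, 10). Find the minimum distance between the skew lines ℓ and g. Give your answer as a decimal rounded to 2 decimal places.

A direction vector for ℓ is U − P = (12, 20, 8).
A direction vector for g is W − Q = (-4, 6, 8).
Common perpendicular direction n = (12, 20, 8) × (-4, 6, 8) = (112, -128, 152).
With w = (4, 1, 2) − (-5, -8, 8) = (9, 9, -6), w · n = -1056.
Distance = |w · n| / |n| = |-1056| / √52032 ≈ 4.63.

4.63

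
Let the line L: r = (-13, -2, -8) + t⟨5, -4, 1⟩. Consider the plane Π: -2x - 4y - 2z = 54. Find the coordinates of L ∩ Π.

(-8, -6, -7)

Substitute r = (-13, -2, -8) + t(5, -4, 1) into the plane: 50 + 4t = 54, so t = 1.
Intersection: (-13, -2, -8) + 1·(5, -4, 1) = (-8, -6, -7).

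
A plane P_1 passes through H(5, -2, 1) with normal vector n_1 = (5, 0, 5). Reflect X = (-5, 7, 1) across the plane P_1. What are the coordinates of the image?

(5, 7, 11)

P_1: n_1·r = n_1·H gives 5x + 5z = 30.
λ = (n·X − d)/|n|² = (-20 − 30)/50 = -1.
Reflection = X − 2λn = (-5, 7, 1) − (-2)·(5, 0, 5) = (5, 7, 11).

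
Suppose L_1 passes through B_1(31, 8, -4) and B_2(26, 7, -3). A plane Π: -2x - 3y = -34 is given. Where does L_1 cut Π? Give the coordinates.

(11, 4, 0)

A direction vector for L_1 is B_2 − B_1 = (-5, -1, 1).
Substitute r = (31, 8, -4) + t(-5, -1, 1) into the plane: -86 + 13t = -34, so t = 4.
Intersection: (31, 8, -4) + 4·(-5, -1, 1) = (11, 4, 0).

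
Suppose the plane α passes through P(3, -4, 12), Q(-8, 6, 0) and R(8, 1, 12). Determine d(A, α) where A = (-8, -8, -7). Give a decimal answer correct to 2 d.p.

11.67

PQ = (-11, 10, -12), PR = (5, 5, 0); a normal to α is PQ × PR = (60, -60, -105).
Using P: α has equation 60x - 60y - 105z = -840.
n·A − d = (60)·(-8) + (-60)·(-8) + (-105)·(-7) − (-840) = 1575; |n| = √18225.
Distance = |1575| / √18225 = 1575/√18225 ≈ 11.67.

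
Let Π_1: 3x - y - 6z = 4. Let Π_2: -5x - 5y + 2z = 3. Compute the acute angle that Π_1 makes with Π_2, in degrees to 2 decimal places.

cos θ = |n₁·n₂| / (|n₁||n₂|) = |-22| / (√46 · √54).
θ = arccos(0.44141) ≈ 63.81°.

63.81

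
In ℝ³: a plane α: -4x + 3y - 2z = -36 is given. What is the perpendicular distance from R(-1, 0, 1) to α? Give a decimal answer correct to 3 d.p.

7.056

n·R − d = (-4)·(-1) + (3)·(0) + (-2)·(1) − (-36) = 38; |n| = √29.
Distance = |38| / √29 = 38/√29 ≈ 7.056.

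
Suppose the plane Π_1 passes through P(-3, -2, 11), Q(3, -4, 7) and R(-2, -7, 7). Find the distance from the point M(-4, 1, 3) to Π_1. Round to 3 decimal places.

PQ = (6, -2, -4), PR = (1, -5, -4); a normal to Π_1 is PQ × PR = (-12, 20, -28).
Using P: Π_1 has equation -12x + 20y - 28z = -312.
n·M − d = (-12)·(-4) + (20)·(1) + (-28)·(3) − (-312) = 296; |n| = √1328.
Distance = |296| / √1328 = 296/√1328 ≈ 8.123.

8.123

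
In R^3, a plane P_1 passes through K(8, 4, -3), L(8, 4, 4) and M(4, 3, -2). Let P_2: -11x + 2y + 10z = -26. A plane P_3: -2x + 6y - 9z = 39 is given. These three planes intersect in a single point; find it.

KL = (0, 0, 7), KM = (-4, -1, 1); a normal to P_1 is KL × KM = (7, -28, 0).
Using K: P_1 has equation 7x - 28y = -56.
Solving the 3×3 linear system 7x - 28y = -56, -11x + 2y + 10z = -26, -2x + 6y - 9z = 39 (e.g. by elimination or Cramer's rule, determinant = 2786) gives (0, 2, -3).

(0, 2, -3)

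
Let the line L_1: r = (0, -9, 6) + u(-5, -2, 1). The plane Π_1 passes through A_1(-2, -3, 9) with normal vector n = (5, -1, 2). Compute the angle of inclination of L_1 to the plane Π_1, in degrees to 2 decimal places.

44.43

Π_1: n·r = n·A_1 gives 5x - y + 2z = 11.
sin θ = |n·v| / (|n||v|) = |-21| / (√30 · √30) = 0.70000.
θ ≈ 44.43°.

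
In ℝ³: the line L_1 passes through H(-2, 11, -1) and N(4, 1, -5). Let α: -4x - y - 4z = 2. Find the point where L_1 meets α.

(1, 6, -3)

A direction vector for L_1 is N − H = (6, -10, -4).
Substitute r = (-2, 11, -1) + t(6, -10, -4) into the plane: 1 + 2t = 2, so t = 1/2.
Intersection: (-2, 11, -1) + (1/2)·(6, -10, -4) = (1, 6, -3).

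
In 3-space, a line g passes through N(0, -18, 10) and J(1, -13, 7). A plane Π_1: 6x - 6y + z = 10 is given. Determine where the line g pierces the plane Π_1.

A direction vector for g is J − N = (1, 5, -3).
Substitute r = (0, -18, 10) + t(1, 5, -3) into the plane: 118 + (-27)t = 10, so t = 4.
Intersection: (0, -18, 10) + 4·(1, 5, -3) = (4, 2, -2).

(4, 2, -2)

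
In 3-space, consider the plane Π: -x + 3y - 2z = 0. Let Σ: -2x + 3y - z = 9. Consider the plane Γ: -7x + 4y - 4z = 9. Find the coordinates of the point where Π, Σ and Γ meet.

Solving the 3×3 linear system -x + 3y - 2z = 0, -2x + 3y - z = 9, -7x + 4y - 4z = 9 (e.g. by elimination or Cramer's rule, determinant = -21) gives (-3, 3, 6).

(-3, 3, 6)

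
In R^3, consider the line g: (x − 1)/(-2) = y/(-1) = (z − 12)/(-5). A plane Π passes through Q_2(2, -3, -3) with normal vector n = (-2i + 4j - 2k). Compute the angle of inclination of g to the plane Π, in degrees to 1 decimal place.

g has direction (-2, -1, -5) through (1, 0, 12).
Π: n·r = n·Q_2 gives -2x + 4y - 2z = -10.
sin θ = |n·v| / (|n||v|) = |10| / (√24 · √30) = 0.37268.
θ ≈ 21.9°.

21.9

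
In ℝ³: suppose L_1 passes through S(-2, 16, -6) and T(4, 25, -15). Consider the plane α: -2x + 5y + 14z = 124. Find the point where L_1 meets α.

(-10, 4, 6)

A direction vector for L_1 is T − S = (6, 9, -9).
Substitute r = (-2, 16, -6) + t(6, 9, -9) into the plane: 0 + (-93)t = 124, so t = -4/3.
Intersection: (-2, 16, -6) + (-4/3)·(6, 9, -9) = (-10, 4, 6).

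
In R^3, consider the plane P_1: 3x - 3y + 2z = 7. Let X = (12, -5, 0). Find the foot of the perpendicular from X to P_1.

Foot = X − λn with λ = (n·X − d)/|n|² = (51 − 7)/22 = 2.
Foot = (12, -5, 0) − 2·(3, -3, 2) = (6, 1, -4).

(6, 1, -4)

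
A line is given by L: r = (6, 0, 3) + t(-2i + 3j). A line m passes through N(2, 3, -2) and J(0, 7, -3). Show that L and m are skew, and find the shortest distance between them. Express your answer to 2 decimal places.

3.88

A direction vector for m is J − N = (-2, 4, -1).
Common perpendicular direction n = (-2, 3, 0) × (-2, 4, -1) = (-3, -2, -2).
With w = (2, 3, -2) − (6, 0, 3) = (-4, 3, -5), w · n = 16.
Since n ≠ 0 the lines are not parallel, and w · n = 16 ≠ 0 so they do not intersect; hence they are skew.
Distance = |w · n| / |n| = |16| / √17 ≈ 3.88.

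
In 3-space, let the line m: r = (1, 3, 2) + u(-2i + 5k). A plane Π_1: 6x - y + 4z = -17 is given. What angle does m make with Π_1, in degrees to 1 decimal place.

11.8

sin θ = |n·v| / (|n||v|) = |8| / (√53 · √29) = 0.20406.
θ ≈ 11.8°.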